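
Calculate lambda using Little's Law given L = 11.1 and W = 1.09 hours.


lambda = L / W = 11.1 / 1.09 = 10.18 per hour

10.18 per hour


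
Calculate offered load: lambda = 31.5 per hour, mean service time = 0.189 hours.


Offered load a = lambda * E[S] = 31.5 * 0.189 = 5.95 Erlangs

5.95 Erlangs


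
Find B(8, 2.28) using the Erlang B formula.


B(N,A) = (A^N/N!) / sum(A^k/k!, k=0..N) with N=8, A=2.28 = 0.0019

0.0019


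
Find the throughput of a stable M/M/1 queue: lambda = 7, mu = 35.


For a stable queue (lambda < mu), throughput = lambda = 7 per hour

7 per hour


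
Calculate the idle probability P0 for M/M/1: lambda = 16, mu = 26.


P0 = 1 - rho = 1 - 16/26 = 0.3846

0.3846


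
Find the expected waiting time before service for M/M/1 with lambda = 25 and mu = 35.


rho = 25/35; Wq = rho/(mu - lambda) = 0.0714 hours

0.0714 hours


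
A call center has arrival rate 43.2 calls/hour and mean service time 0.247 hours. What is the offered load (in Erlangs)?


Offered load a = lambda * E[S] = 43.2 * 0.247 = 10.67 Erlangs

10.67 Erlangs


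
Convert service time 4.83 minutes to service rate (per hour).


mu = 60 / avg_service_time = 60 / 4.83 = 12.42 per hour

12.42 per hour


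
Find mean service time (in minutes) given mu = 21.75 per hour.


Mean service time = 60/mu = 60/21.75 = 2.76 minutes

2.76 minutes


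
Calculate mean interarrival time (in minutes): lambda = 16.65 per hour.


Mean interarrival time = 60/lambda = 60/16.65 = 3.6 minutes

3.6 minutes


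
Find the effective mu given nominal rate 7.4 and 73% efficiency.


Effective rate = mu * efficiency = 7.4 * 0.73 = 5.4 per hour

5.4 per hour


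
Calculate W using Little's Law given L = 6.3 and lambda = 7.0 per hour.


W = L / lambda = 6.3 / 7.0 = 0.9 hours

0.9 hours


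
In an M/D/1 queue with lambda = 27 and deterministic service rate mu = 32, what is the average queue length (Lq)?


M/D/1: Lq = rho^2 / (2*(1-rho)) where rho = 27/32; Lq = 2.28

2.28


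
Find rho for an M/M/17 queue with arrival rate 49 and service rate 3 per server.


rho = lambda/(c*mu) = 49/(17*3) = 0.9608

0.9608


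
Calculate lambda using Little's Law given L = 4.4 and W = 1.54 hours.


lambda = L / W = 4.4 / 1.54 = 2.86 per hour

2.86 per hour


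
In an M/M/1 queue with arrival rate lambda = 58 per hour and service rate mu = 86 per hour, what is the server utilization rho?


rho = lambda/mu = 58/86 = 0.6744

0.6744


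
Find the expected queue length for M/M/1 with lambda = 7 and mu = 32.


rho = 7/32; Lq = rho^2/(1-rho) = 0.06

0.06


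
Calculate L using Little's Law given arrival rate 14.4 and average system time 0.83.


L = lambda * W = 14.4 * 0.83 = 11.95

11.95


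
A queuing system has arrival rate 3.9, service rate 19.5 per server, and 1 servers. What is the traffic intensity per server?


rho = lambda / (c * mu) = 3.9 / (1 * 19.5) = 0.2

0.2


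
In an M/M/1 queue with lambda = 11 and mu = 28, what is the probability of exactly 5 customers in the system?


rho = 11/28; P(n) = (1-rho)*rho^n = (1-11/28)*(11/28)^5 = 0.0057

0.0057


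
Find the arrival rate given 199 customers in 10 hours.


lambda = total arrivals / time = 199 / 10 = 19.9 per hour

19.9 per hour


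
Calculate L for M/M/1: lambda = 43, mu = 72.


rho = 43/72; L = rho/(1-rho) = 1.48

1.48


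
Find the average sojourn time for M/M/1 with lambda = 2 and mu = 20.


W = 1/(mu - lambda) = 1/(20 - 2) = 0.0556 hours

0.0556 hours


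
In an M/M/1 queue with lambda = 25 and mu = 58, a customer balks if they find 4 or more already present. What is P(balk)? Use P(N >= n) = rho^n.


P(N >= 4) = rho^4 = (25/58)^4 = 0.0345

0.0345


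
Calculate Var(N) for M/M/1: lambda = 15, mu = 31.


rho = 15/31; Var(N) = rho/(1-rho)^2 = 1.82

1.82


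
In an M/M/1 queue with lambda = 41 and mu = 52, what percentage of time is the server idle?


Idle fraction = (1 - rho) * 100 = (1 - 41/52) * 100 = 21.2%

21.2%


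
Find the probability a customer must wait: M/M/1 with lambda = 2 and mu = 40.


P(wait) = rho = lambda/mu = 2/40 = 0.05

0.05


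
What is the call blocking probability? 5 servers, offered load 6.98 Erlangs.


B(N,A) = (A^N/N!) / sum(A^k/k!, k=0..N) with N=5, A=6.98 = 0.4235

0.4235


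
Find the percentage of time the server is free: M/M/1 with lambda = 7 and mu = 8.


Idle fraction = (1 - rho) * 100 = (1 - 7/8) * 100 = 12.5%

12.5%


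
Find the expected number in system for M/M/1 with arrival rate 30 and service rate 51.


rho = 30/51; L = rho/(1-rho) = 1.43

1.43


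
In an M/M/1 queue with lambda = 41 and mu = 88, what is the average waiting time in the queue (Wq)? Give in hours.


rho = 41/88; Wq = rho/(mu - lambda) = 0.0099 hours

0.0099 hours


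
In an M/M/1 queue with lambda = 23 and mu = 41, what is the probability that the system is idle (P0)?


P0 = 1 - rho = 1 - 23/41 = 0.439

0.439


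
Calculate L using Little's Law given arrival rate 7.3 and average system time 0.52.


L = lambda * W = 7.3 * 0.52 = 3.8

3.8


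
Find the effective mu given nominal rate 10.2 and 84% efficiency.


Effective rate = mu * efficiency = 10.2 * 0.84 = 8.57 per hour

8.57 per hour


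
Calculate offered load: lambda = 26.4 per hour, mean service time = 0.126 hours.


Offered load a = lambda * E[S] = 26.4 * 0.126 = 3.33 Erlangs

3.33 Erlangs


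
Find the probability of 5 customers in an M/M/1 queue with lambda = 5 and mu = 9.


rho = 5/9; P(n) = (1-rho)*rho^n = (1-5/9)*(5/9)^5 = 0.0235

0.0235


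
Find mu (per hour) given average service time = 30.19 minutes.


mu = 60 / avg_service_time = 60 / 30.19 = 1.99 per hour

1.99 per hour


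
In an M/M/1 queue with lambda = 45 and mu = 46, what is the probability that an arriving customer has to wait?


P(wait) = rho = lambda/mu = 45/46 = 0.9783

0.9783


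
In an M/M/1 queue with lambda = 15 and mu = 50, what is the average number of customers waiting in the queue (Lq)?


rho = 15/50; Lq = rho^2/(1-rho) = 0.13

0.13


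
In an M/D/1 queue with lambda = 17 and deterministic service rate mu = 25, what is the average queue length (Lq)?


M/D/1: Lq = rho^2 / (2*(1-rho)) where rho = 17/25; Lq = 0.72

0.72


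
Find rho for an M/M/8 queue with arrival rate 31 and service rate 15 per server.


rho = lambda/(c*mu) = 31/(8*15) = 0.2583

0.2583


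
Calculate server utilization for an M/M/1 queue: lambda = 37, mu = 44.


rho = lambda/mu = 37/44 = 0.8409

0.8409


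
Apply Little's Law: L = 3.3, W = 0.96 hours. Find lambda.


lambda = L / W = 3.3 / 0.96 = 3.44 per hour

3.44 per hour


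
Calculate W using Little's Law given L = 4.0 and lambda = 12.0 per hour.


W = L / lambda = 4.0 / 12.0 = 0.3333 hours

0.3333 hours


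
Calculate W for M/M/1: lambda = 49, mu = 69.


W = 1/(mu - lambda) = 1/(69 - 49) = 0.05 hours

0.05 hours


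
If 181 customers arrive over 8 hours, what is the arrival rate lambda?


lambda = total arrivals / time = 181 / 8 = 22.63 per hour

22.63 per hour


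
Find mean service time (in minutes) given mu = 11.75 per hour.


Mean service time = 60/mu = 60/11.75 = 5.11 minutes

5.11 minutes


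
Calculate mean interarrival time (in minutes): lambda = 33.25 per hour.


Mean interarrival time = 60/lambda = 60/33.25 = 1.8 minutes

1.8 minutes


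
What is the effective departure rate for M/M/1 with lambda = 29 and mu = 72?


For a stable queue (lambda < mu), throughput = lambda = 29 per hour

29 per hour


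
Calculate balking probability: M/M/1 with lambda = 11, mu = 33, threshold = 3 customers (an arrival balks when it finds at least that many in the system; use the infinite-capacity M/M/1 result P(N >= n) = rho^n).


P(N >= 3) = rho^3 = (11/33)^3 = 0.037

0.037


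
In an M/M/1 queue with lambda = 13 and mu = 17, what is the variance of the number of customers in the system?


rho = 13/17; Var(N) = rho/(1-rho)^2 = 13.81

13.81


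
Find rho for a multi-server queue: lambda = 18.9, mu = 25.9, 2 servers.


rho = lambda / (c * mu) = 18.9 / (2 * 25.9) = 0.3649

0.3649


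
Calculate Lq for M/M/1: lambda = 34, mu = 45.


rho = 34/45; Lq = rho^2/(1-rho) = 2.34

2.34


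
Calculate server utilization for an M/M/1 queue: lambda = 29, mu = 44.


rho = lambda/mu = 29/44 = 0.6591

0.6591


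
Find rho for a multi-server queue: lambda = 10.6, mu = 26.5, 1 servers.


rho = lambda / (c * mu) = 10.6 / (1 * 26.5) = 0.4

0.4


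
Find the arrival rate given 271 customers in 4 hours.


lambda = total arrivals / time = 271 / 4 = 67.75 per hour

67.75 per hour


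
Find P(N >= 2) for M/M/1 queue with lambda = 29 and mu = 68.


P(N >= 2) = rho^2 = (29/68)^2 = 0.1819

0.1819


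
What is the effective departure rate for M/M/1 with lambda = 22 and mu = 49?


For a stable queue (lambda < mu), throughput = lambda = 22 per hour

22 per hour


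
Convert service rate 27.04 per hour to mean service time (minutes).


Mean service time = 60/mu = 60/27.04 = 2.22 minutes

2.22 minutes


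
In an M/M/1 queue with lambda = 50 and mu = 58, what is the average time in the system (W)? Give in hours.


W = 1/(mu - lambda) = 1/(58 - 50) = 0.125 hours

0.125 hours


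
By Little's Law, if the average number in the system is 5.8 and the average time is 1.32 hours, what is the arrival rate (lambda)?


lambda = L / W = 5.8 / 1.32 = 4.39 per hour

4.39 per hour


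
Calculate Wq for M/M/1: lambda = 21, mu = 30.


rho = 21/30; Wq = rho/(mu - lambda) = 0.0778 hours

0.0778 hours


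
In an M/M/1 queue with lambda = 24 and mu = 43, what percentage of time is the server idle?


Idle fraction = (1 - rho) * 100 = (1 - 24/43) * 100 = 44.2%

44.2%


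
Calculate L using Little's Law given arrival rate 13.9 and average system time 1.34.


L = lambda * W = 13.9 * 1.34 = 18.63

18.63


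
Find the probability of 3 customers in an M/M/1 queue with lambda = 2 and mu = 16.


rho = 2/16; P(n) = (1-rho)*rho^n = (1-2/16)*(2/16)^3 = 0.0017

0.0017


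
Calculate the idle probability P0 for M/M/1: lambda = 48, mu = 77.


P0 = 1 - rho = 1 - 48/77 = 0.3766

0.3766


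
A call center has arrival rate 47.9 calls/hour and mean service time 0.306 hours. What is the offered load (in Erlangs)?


Offered load a = lambda * E[S] = 47.9 * 0.306 = 14.66 Erlangs

14.66 Erlangs


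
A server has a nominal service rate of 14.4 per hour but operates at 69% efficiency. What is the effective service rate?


Effective rate = mu * efficiency = 14.4 * 0.69 = 9.94 per hour

9.94 per hour


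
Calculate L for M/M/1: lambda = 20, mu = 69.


rho = 20/69; L = rho/(1-rho) = 0.41

0.41


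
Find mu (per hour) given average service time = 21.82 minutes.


mu = 60 / avg_service_time = 60 / 21.82 = 2.75 per hour

2.75 per hour


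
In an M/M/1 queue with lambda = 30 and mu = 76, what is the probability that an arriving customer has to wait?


P(wait) = rho = lambda/mu = 30/76 = 0.3947

0.3947


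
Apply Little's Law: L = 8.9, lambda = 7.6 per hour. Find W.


W = L / lambda = 8.9 / 7.6 = 1.1711 hours

1.1711 hours


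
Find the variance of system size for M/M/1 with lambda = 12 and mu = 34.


rho = 12/34; Var(N) = rho/(1-rho)^2 = 0.84

0.84


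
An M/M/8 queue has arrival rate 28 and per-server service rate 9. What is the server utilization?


rho = lambda/(c*mu) = 28/(8*9) = 0.3889

0.3889


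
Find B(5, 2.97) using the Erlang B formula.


B(N,A) = (A^N/N!) / sum(A^k/k!, k=0..N) with N=5, A=2.97 = 0.1075

0.1075


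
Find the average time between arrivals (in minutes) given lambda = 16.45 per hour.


Mean interarrival time = 60/lambda = 60/16.45 = 3.65 minutes

3.65 minutes


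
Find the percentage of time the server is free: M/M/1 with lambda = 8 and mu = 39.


Idle fraction = (1 - rho) * 100 = (1 - 8/39) * 100 = 79.5%

79.5%


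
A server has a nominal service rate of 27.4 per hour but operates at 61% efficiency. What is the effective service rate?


Effective rate = mu * efficiency = 27.4 * 0.61 = 16.71 per hour

16.71 per hour


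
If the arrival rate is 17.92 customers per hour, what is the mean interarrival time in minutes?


Mean interarrival time = 60/lambda = 60/17.92 = 3.35 minutes

3.35 minutes


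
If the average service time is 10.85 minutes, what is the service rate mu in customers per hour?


mu = 60 / avg_service_time = 60 / 10.85 = 5.53 per hour

5.53 per hour


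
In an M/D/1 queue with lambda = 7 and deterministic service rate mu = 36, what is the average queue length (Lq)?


M/D/1: Lq = rho^2 / (2*(1-rho)) where rho = 7/36; Lq = 0.02

0.02


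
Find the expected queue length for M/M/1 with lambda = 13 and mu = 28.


rho = 13/28; Lq = rho^2/(1-rho) = 0.4

0.4


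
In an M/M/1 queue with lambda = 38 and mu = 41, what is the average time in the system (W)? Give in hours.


W = 1/(mu - lambda) = 1/(41 - 38) = 0.3333 hours

0.3333 hours


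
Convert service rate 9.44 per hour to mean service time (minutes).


Mean service time = 60/mu = 60/9.44 = 6.36 minutes

6.36 minutes


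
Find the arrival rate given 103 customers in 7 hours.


lambda = total arrivals / time = 103 / 7 = 14.71 per hour

14.71 per hour


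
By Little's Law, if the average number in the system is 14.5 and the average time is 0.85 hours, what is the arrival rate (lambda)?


lambda = L / W = 14.5 / 0.85 = 17.06 per hour

17.06 per hour


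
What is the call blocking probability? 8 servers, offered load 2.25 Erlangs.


B(N,A) = (A^N/N!) / sum(A^k/k!, k=0..N) with N=8, A=2.25 = 0.0017

0.0017


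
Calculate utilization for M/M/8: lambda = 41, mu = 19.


rho = lambda/(c*mu) = 41/(8*19) = 0.2697

0.2697


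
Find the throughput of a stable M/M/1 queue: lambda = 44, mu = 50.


For a stable queue (lambda < mu), throughput = lambda = 44 per hour

44 per hour


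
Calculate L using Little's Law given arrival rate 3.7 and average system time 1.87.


L = lambda * W = 3.7 * 1.87 = 6.92

6.92


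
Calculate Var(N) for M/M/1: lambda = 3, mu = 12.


rho = 3/12; Var(N) = rho/(1-rho)^2 = 0.44

0.44


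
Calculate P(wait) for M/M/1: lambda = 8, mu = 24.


P(wait) = rho = lambda/mu = 8/24 = 0.3333

0.3333


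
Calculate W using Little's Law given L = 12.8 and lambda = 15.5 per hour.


W = L / lambda = 12.8 / 15.5 = 0.8258 hours

0.8258 hours


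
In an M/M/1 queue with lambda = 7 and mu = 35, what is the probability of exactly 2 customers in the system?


rho = 7/35; P(n) = (1-rho)*rho^n = (1-7/35)*(7/35)^2 = 0.032

0.032


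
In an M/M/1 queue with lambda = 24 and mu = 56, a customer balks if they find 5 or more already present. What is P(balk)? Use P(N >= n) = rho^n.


P(N >= 5) = rho^5 = (24/56)^5 = 0.0145

0.0145


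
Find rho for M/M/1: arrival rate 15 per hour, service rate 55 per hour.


rho = lambda/mu = 15/55 = 0.2727

0.2727


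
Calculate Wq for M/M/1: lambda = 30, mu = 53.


rho = 30/53; Wq = rho/(mu - lambda) = 0.0246 hours

0.0246 hours


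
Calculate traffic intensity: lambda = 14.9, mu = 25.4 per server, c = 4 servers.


rho = lambda / (c * mu) = 14.9 / (4 * 25.4) = 0.1467

0.1467


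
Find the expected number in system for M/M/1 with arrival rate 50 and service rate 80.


rho = 50/80; L = rho/(1-rho) = 1.67

1.67


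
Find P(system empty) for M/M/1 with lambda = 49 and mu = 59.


P0 = 1 - rho = 1 - 49/59 = 0.1695

0.1695


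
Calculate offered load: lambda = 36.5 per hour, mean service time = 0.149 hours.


Offered load a = lambda * E[S] = 36.5 * 0.149 = 5.44 Erlangs

5.44 Erlangs


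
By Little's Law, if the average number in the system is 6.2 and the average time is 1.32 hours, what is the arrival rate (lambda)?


lambda = L / W = 6.2 / 1.32 = 4.7 per hour

4.7 per hour


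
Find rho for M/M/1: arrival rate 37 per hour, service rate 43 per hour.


rho = lambda/mu = 37/43 = 0.8605

0.8605


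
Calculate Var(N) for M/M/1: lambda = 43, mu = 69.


rho = 43/69; Var(N) = rho/(1-rho)^2 = 4.39

4.39


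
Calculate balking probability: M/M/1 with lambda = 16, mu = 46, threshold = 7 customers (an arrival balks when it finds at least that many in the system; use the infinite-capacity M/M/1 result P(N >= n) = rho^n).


P(N >= 7) = rho^7 = (16/46)^7 = 0.0006

0.0006


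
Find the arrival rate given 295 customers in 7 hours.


lambda = total arrivals / time = 295 / 7 = 42.14 per hour

42.14 per hour


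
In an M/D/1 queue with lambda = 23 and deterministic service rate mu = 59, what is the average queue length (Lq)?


M/D/1: Lq = rho^2 / (2*(1-rho)) where rho = 23/59; Lq = 0.12

0.12


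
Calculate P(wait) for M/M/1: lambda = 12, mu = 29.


P(wait) = rho = lambda/mu = 12/29 = 0.4138

0.4138


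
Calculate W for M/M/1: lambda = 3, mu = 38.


W = 1/(mu - lambda) = 1/(38 - 3) = 0.0286 hours

0.0286 hours


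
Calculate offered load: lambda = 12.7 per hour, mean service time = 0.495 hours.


Offered load a = lambda * E[S] = 12.7 * 0.495 = 6.29 Erlangs

6.29 Erlangs


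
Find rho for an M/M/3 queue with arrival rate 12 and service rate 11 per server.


rho = lambda/(c*mu) = 12/(3*11) = 0.3636

0.3636


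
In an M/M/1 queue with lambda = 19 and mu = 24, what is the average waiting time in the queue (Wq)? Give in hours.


rho = 19/24; Wq = rho/(mu - lambda) = 0.1583 hours

0.1583 hours


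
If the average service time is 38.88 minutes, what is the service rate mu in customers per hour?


mu = 60 / avg_service_time = 60 / 38.88 = 1.54 per hour

1.54 per hour


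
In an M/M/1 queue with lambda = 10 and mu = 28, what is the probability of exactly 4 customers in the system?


rho = 10/28; P(n) = (1-rho)*rho^n = (1-10/28)*(10/28)^4 = 0.0105

0.0105


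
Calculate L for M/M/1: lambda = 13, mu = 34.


rho = 13/34; L = rho/(1-rho) = 0.62

0.62


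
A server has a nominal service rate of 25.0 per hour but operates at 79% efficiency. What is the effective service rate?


Effective rate = mu * efficiency = 25.0 * 0.79 = 19.75 per hour

19.75 per hour


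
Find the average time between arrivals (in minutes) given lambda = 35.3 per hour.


Mean interarrival time = 60/lambda = 60/35.3 = 1.7 minutes

1.7 minutes


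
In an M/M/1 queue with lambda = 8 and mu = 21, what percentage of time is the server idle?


Idle fraction = (1 - rho) * 100 = (1 - 8/21) * 100 = 61.9%

61.9%


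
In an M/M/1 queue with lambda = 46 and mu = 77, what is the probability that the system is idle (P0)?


P0 = 1 - rho = 1 - 46/77 = 0.4026

0.4026


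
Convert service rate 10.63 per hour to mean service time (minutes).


Mean service time = 60/mu = 60/10.63 = 5.64 minutes

5.64 minutes


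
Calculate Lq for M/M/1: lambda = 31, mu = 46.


rho = 31/46; Lq = rho^2/(1-rho) = 1.39

1.39


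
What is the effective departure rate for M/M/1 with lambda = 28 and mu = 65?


For a stable queue (lambda < mu), throughput = lambda = 28 per hour

28 per hour


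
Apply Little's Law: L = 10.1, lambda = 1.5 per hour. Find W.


W = L / lambda = 10.1 / 1.5 = 6.7333 hours

6.7333 hours


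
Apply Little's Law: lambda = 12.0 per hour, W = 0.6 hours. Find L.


L = lambda * W = 12.0 * 0.6 = 7.2

7.2


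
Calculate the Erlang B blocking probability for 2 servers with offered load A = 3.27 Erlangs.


B(N,A) = (A^N/N!) / sum(A^k/k!, k=0..N) with N=2, A=3.27 = 0.556

0.556


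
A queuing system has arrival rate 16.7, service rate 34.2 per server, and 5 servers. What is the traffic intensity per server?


rho = lambda / (c * mu) = 16.7 / (5 * 34.2) = 0.0977

0.0977


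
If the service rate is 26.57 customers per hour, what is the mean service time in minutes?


Mean service time = 60/mu = 60/26.57 = 2.26 minutes

2.26 minutes


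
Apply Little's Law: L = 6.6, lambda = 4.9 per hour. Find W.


W = L / lambda = 6.6 / 4.9 = 1.3469 hours

1.3469 hours


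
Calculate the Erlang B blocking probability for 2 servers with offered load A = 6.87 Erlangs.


B(N,A) = (A^N/N!) / sum(A^k/k!, k=0..N) with N=2, A=6.87 = 0.7499

0.7499


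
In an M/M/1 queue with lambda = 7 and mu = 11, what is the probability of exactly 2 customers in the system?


rho = 7/11; P(n) = (1-rho)*rho^n = (1-7/11)*(7/11)^2 = 0.1473

0.1473


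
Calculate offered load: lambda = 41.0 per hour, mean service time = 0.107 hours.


Offered load a = lambda * E[S] = 41.0 * 0.107 = 4.39 Erlangs

4.39 Erlangs


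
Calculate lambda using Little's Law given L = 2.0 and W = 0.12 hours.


lambda = L / W = 2.0 / 0.12 = 16.67 per hour

16.67 per hour


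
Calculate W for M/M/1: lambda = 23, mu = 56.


W = 1/(mu - lambda) = 1/(56 - 23) = 0.0303 hours

0.0303 hours


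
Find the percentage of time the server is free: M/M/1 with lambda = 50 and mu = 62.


Idle fraction = (1 - rho) * 100 = (1 - 50/62) * 100 = 19.4%

19.4%


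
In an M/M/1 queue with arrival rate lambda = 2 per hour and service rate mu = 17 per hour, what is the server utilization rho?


rho = lambda/mu = 2/17 = 0.1176

0.1176


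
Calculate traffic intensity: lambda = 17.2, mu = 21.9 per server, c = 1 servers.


rho = lambda / (c * mu) = 17.2 / (1 * 21.9) = 0.7854

0.7854


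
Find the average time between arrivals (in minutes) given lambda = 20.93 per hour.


Mean interarrival time = 60/lambda = 60/20.93 = 2.87 minutes

2.87 minutes


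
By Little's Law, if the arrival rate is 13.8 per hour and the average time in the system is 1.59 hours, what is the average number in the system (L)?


L = lambda * W = 13.8 * 1.59 = 21.94

21.94


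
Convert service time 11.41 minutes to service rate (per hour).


mu = 60 / avg_service_time = 60 / 11.41 = 5.26 per hour

5.26 per hour


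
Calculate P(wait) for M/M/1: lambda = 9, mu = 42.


P(wait) = rho = lambda/mu = 9/42 = 0.2143

0.2143


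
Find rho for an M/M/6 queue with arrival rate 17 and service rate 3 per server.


rho = lambda/(c*mu) = 17/(6*3) = 0.9444

0.9444


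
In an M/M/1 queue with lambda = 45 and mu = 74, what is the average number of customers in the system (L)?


rho = 45/74; L = rho/(1-rho) = 1.55

1.55


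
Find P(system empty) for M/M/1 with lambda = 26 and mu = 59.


P0 = 1 - rho = 1 - 26/59 = 0.5593

0.5593


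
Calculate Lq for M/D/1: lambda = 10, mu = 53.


M/D/1: Lq = rho^2 / (2*(1-rho)) where rho = 10/53; Lq = 0.02

0.02


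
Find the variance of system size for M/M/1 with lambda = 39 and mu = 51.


rho = 39/51; Var(N) = rho/(1-rho)^2 = 13.81

13.81


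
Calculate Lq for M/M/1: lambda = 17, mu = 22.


rho = 17/22; Lq = rho^2/(1-rho) = 2.63

2.63


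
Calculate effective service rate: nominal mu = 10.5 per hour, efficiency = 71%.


Effective rate = mu * efficiency = 10.5 * 0.71 = 7.46 per hour

7.46 per hour


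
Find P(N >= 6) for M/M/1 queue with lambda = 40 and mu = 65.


P(N >= 6) = rho^6 = (40/65)^6 = 0.0543

0.0543


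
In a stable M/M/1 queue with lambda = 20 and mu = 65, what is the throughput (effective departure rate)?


For a stable queue (lambda < mu), throughput = lambda = 20 per hour

20 per hour


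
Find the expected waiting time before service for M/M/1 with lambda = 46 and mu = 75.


rho = 46/75; Wq = rho/(mu - lambda) = 0.0211 hours

0.0211 hours


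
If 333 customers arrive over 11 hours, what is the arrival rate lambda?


lambda = total arrivals / time = 333 / 11 = 30.27 per hour

30.27 per hour


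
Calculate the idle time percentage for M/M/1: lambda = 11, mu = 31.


Idle fraction = (1 - rho) * 100 = (1 - 11/31) * 100 = 64.5%

64.5%


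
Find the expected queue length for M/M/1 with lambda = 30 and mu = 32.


rho = 30/32; Lq = rho^2/(1-rho) = 14.06

14.06


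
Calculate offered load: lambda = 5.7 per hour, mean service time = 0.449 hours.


Offered load a = lambda * E[S] = 5.7 * 0.449 = 2.56 Erlangs

2.56 Erlangs


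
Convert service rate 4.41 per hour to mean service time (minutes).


Mean service time = 60/mu = 60/4.41 = 13.61 minutes

13.61 minutes


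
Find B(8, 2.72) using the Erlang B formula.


B(N,A) = (A^N/N!) / sum(A^k/k!, k=0..N) with N=8, A=2.72 = 0.0049

0.0049


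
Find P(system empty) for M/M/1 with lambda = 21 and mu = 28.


P0 = 1 - rho = 1 - 21/28 = 0.25

0.25


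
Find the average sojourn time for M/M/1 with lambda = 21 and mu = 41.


W = 1/(mu - lambda) = 1/(41 - 21) = 0.05 hours

0.05 hours


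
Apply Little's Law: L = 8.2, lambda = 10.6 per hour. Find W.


W = L / lambda = 8.2 / 10.6 = 0.7736 hours

0.7736 hours


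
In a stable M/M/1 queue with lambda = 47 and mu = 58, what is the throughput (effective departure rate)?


For a stable queue (lambda < mu), throughput = lambda = 47 per hour

47 per hour


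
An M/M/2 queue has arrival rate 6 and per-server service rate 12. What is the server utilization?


rho = lambda/(c*mu) = 6/(2*12) = 0.25

0.25


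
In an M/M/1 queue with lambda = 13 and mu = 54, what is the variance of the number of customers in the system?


rho = 13/54; Var(N) = rho/(1-rho)^2 = 0.42

0.42


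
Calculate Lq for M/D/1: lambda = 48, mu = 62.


M/D/1: Lq = rho^2 / (2*(1-rho)) where rho = 48/62; Lq = 1.33

1.33


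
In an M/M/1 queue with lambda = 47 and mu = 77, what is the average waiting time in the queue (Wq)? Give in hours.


rho = 47/77; Wq = rho/(mu - lambda) = 0.0203 hours

0.0203 hours


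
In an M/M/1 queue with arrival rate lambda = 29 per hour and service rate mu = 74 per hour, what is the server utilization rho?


rho = lambda/mu = 29/74 = 0.3919

0.3919


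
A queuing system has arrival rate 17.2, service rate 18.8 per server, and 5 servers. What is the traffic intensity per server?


rho = lambda / (c * mu) = 17.2 / (5 * 18.8) = 0.183

0.183


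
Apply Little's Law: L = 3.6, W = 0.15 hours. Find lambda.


lambda = L / W = 3.6 / 0.15 = 24.0 per hour

24.0 per hour


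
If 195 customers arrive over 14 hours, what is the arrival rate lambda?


lambda = total arrivals / time = 195 / 14 = 13.93 per hour

13.93 per hour


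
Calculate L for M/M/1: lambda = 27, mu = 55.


rho = 27/55; L = rho/(1-rho) = 0.96

0.96


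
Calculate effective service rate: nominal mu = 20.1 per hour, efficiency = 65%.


Effective rate = mu * efficiency = 20.1 * 0.65 = 13.07 per hour

13.07 per hour


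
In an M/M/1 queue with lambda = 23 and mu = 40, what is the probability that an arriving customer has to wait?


P(wait) = rho = lambda/mu = 23/40 = 0.575

0.575


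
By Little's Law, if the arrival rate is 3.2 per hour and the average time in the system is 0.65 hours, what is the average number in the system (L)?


L = lambda * W = 3.2 * 0.65 = 2.08

2.08


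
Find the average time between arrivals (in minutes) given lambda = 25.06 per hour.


Mean interarrival time = 60/lambda = 60/25.06 = 2.39 minutes

2.39 minutes


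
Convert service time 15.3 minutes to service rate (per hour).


mu = 60 / avg_service_time = 60 / 15.3 = 3.92 per hour

3.92 per hour


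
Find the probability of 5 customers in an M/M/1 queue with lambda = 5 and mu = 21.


rho = 5/21; P(n) = (1-rho)*rho^n = (1-5/21)*(5/21)^5 = 0.0006

0.0006


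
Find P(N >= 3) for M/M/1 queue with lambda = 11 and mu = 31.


P(N >= 3) = rho^3 = (11/31)^3 = 0.0447

0.0447


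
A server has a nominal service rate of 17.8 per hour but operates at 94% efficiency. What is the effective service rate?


Effective rate = mu * efficiency = 17.8 * 0.94 = 16.73 per hour

16.73 per hour


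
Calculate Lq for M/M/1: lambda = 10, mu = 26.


rho = 10/26; Lq = rho^2/(1-rho) = 0.24

0.24


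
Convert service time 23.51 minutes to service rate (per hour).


mu = 60 / avg_service_time = 60 / 23.51 = 2.55 per hour

2.55 per hour


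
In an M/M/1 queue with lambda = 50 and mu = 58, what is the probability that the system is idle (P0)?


P0 = 1 - rho = 1 - 50/58 = 0.1379

0.1379


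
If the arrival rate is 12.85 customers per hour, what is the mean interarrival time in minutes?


Mean interarrival time = 60/lambda = 60/12.85 = 4.67 minutes

4.67 minutes


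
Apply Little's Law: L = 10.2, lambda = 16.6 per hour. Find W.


W = L / lambda = 10.2 / 16.6 = 0.6145 hours

0.6145 hours


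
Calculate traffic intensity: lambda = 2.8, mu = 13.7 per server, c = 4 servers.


rho = lambda / (c * mu) = 2.8 / (4 * 13.7) = 0.0511

0.0511


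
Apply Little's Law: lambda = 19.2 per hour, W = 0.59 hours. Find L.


L = lambda * W = 19.2 * 0.59 = 11.33

11.33


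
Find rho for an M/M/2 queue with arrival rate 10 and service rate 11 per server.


rho = lambda/(c*mu) = 10/(2*11) = 0.4545

0.4545


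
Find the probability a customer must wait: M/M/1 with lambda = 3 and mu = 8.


P(wait) = rho = lambda/mu = 3/8 = 0.375

0.375


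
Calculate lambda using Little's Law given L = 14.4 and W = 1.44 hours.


lambda = L / W = 14.4 / 1.44 = 10.0 per hour

10.0 per hour


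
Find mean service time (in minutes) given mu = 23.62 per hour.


Mean service time = 60/mu = 60/23.62 = 2.54 minutes

2.54 minutes


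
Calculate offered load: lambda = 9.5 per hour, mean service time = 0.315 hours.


Offered load a = lambda * E[S] = 9.5 * 0.315 = 2.99 Erlangs

2.99 Erlangs


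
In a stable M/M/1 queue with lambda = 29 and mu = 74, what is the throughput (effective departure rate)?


For a stable queue (lambda < mu), throughput = lambda = 29 per hour

29 per hour


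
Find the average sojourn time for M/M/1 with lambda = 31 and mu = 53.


W = 1/(mu - lambda) = 1/(53 - 31) = 0.0455 hours

0.0455 hours


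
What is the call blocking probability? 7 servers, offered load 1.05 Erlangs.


B(N,A) = (A^N/N!) / sum(A^k/k!, k=0..N) with N=7, A=1.05 = 0.0001

0.0001


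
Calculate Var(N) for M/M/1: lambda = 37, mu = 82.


rho = 37/82; Var(N) = rho/(1-rho)^2 = 1.5

1.5


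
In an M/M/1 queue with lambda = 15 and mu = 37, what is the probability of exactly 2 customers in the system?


rho = 15/37; P(n) = (1-rho)*rho^n = (1-15/37)*(15/37)^2 = 0.0977

0.0977


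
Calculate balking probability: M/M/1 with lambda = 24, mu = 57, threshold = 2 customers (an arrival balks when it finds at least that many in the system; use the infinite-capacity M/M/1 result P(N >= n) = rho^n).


P(N >= 2) = rho^2 = (24/57)^2 = 0.1773

0.1773


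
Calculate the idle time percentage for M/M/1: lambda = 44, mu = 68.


Idle fraction = (1 - rho) * 100 = (1 - 44/68) * 100 = 35.3%

35.3%


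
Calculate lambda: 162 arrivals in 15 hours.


lambda = total arrivals / time = 162 / 15 = 10.8 per hour

10.8 per hour


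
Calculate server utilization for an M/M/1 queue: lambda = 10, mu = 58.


rho = lambda/mu = 10/58 = 0.1724

0.1724


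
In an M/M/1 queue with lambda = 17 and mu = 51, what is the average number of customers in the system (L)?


rho = 17/51; L = rho/(1-rho) = 0.5

0.5


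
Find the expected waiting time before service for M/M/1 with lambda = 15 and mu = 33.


rho = 15/33; Wq = rho/(mu - lambda) = 0.0253 hours

0.0253 hours


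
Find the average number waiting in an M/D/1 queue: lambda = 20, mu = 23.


M/D/1: Lq = rho^2 / (2*(1-rho)) where rho = 20/23; Lq = 2.9

2.9


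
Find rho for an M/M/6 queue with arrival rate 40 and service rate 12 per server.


rho = lambda/(c*mu) = 40/(6*12) = 0.5556

0.5556


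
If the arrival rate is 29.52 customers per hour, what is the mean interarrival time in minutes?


Mean interarrival time = 60/lambda = 60/29.52 = 2.03 minutes

2.03 minutes


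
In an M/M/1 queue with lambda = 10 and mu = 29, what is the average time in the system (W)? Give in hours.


W = 1/(mu - lambda) = 1/(29 - 10) = 0.0526 hours

0.0526 hours


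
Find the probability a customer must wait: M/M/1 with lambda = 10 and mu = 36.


P(wait) = rho = lambda/mu = 10/36 = 0.2778

0.2778


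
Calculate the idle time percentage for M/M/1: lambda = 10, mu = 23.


Idle fraction = (1 - rho) * 100 = (1 - 10/23) * 100 = 56.5%

56.5%


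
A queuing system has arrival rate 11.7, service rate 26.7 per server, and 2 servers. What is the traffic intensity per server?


rho = lambda / (c * mu) = 11.7 / (2 * 26.7) = 0.2191

0.2191


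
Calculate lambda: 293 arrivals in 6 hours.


lambda = total arrivals / time = 293 / 6 = 48.83 per hour

48.83 per hour


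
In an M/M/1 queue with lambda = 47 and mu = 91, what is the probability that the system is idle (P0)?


P0 = 1 - rho = 1 - 47/91 = 0.4835

0.4835


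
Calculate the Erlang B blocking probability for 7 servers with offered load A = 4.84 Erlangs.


B(N,A) = (A^N/N!) / sum(A^k/k!, k=0..N) with N=7, A=4.84 = 0.1106

0.1106


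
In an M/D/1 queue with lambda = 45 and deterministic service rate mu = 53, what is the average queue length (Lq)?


M/D/1: Lq = rho^2 / (2*(1-rho)) where rho = 45/53; Lq = 2.39

2.39


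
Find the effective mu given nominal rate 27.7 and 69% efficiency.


Effective rate = mu * efficiency = 27.7 * 0.69 = 19.11 per hour

19.11 per hour


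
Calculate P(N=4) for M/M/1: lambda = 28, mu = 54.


rho = 28/54; P(n) = (1-rho)*rho^n = (1-28/54)*(28/54)^4 = 0.0348

0.0348


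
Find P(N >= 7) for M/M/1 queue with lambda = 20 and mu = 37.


P(N >= 7) = rho^7 = (20/37)^7 = 0.0135

0.0135


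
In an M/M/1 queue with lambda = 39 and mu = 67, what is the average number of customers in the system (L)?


rho = 39/67; L = rho/(1-rho) = 1.39

1.39


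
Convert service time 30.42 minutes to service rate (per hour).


mu = 60 / avg_service_time = 60 / 30.42 = 1.97 per hour

1.97 per hour


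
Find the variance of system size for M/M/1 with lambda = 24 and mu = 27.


rho = 24/27; Var(N) = rho/(1-rho)^2 = 72.0

72.0


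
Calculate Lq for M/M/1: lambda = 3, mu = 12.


rho = 3/12; Lq = rho^2/(1-rho) = 0.08

0.08


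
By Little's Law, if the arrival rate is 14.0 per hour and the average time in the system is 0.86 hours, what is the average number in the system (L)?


L = lambda * W = 14.0 * 0.86 = 12.04

12.04


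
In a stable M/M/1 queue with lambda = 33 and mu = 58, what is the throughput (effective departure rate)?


For a stable queue (lambda < mu), throughput = lambda = 33 per hour

33 per hour


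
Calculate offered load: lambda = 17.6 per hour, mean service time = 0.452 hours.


Offered load a = lambda * E[S] = 17.6 * 0.452 = 7.96 Erlangs

7.96 Erlangs


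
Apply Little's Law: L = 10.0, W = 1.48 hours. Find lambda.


lambda = L / W = 10.0 / 1.48 = 6.76 per hour

6.76 per hour


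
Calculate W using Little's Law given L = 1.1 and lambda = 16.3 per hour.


W = L / lambda = 1.1 / 16.3 = 0.0675 hours

0.0675 hours


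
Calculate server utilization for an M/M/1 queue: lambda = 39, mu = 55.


rho = lambda/mu = 39/55 = 0.7091

0.7091


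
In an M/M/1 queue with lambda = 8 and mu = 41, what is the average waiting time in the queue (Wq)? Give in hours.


rho = 8/41; Wq = rho/(mu - lambda) = 0.0059 hours

0.0059 hours


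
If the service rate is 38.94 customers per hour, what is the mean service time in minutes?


Mean service time = 60/mu = 60/38.94 = 1.54 minutes

1.54 minutes


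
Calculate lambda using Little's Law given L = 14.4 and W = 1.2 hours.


lambda = L / W = 14.4 / 1.2 = 12.0 per hour

12.0 per hour


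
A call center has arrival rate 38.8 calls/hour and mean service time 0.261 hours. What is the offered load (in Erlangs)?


Offered load a = lambda * E[S] = 38.8 * 0.261 = 10.13 Erlangs

10.13 Erlangs


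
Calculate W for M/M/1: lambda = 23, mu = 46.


W = 1/(mu - lambda) = 1/(46 - 23) = 0.0435 hours

0.0435 hours


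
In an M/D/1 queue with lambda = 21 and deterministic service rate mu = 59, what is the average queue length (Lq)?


M/D/1: Lq = rho^2 / (2*(1-rho)) where rho = 21/59; Lq = 0.1

0.1


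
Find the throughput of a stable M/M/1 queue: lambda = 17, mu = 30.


For a stable queue (lambda < mu), throughput = lambda = 17 per hour

17 per hour


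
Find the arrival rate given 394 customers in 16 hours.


lambda = total arrivals / time = 394 / 16 = 24.63 per hour

24.63 per hour


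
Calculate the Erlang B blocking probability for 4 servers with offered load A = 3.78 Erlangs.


B(N,A) = (A^N/N!) / sum(A^k/k!, k=0..N) with N=4, A=3.78 = 0.289

0.289


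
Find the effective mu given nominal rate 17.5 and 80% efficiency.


Effective rate = mu * efficiency = 17.5 * 0.8 = 14.0 per hour

14.0 per hour


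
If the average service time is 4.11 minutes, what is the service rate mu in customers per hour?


mu = 60 / avg_service_time = 60 / 4.11 = 14.6 per hour

14.6 per hour


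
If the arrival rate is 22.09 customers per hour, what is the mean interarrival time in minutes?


Mean interarrival time = 60/lambda = 60/22.09 = 2.72 minutes

2.72 minutes


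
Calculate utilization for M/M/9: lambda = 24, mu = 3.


rho = lambda/(c*mu) = 24/(9*3) = 0.8889

0.8889


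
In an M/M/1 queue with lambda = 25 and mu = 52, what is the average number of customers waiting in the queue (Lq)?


rho = 25/52; Lq = rho^2/(1-rho) = 0.45

0.45


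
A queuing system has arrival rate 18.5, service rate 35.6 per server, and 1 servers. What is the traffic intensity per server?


rho = lambda / (c * mu) = 18.5 / (1 * 35.6) = 0.5197

0.5197


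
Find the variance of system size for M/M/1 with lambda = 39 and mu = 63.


rho = 39/63; Var(N) = rho/(1-rho)^2 = 4.27

4.27


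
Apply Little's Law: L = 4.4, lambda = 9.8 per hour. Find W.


W = L / lambda = 4.4 / 9.8 = 0.449 hours

0.449 hours


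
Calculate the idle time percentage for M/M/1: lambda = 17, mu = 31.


Idle fraction = (1 - rho) * 100 = (1 - 17/31) * 100 = 45.2%

45.2%


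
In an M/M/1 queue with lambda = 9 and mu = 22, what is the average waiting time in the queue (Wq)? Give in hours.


rho = 9/22; Wq = rho/(mu - lambda) = 0.0315 hours

0.0315 hours


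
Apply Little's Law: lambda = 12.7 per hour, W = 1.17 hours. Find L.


L = lambda * W = 12.7 * 1.17 = 14.86

14.86


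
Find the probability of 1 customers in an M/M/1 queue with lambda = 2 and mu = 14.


rho = 2/14; P(n) = (1-rho)*rho^n = (1-2/14)*(2/14)^1 = 0.1224

0.1224


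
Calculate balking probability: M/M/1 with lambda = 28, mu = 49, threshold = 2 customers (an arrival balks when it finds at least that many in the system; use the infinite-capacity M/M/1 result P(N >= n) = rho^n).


P(N >= 2) = rho^2 = (28/49)^2 = 0.3265

0.3265


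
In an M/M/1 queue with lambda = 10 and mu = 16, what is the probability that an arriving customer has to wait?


P(wait) = rho = lambda/mu = 10/16 = 0.625

0.625


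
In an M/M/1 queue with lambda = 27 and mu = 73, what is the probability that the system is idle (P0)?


P0 = 1 - rho = 1 - 27/73 = 0.6301

0.6301


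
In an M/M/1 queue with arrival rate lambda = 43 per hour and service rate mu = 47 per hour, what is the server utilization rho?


rho = lambda/mu = 43/47 = 0.9149

0.9149


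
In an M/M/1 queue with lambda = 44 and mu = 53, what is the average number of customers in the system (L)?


rho = 44/53; L = rho/(1-rho) = 4.89

4.89
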